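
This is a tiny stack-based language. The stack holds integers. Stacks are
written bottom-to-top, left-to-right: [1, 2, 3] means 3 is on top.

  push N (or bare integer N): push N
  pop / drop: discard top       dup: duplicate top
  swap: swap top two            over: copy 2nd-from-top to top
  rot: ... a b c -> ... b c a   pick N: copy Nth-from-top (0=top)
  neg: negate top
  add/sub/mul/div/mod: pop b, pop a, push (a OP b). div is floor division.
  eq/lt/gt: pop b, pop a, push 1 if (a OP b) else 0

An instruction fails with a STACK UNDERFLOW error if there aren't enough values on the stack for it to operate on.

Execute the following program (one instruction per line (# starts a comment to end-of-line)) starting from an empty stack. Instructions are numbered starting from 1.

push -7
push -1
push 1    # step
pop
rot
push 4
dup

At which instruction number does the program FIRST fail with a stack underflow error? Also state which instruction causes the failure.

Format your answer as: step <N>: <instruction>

Step 1 ('push -7'): stack = [-7], depth = 1
Step 2 ('push -1'): stack = [-7, -1], depth = 2
Step 3 ('push 1'): stack = [-7, -1, 1], depth = 3
Step 4 ('pop'): stack = [-7, -1], depth = 2
Step 5 ('rot'): needs 3 value(s) but depth is 2 — STACK UNDERFLOW

Answer: step 5: rot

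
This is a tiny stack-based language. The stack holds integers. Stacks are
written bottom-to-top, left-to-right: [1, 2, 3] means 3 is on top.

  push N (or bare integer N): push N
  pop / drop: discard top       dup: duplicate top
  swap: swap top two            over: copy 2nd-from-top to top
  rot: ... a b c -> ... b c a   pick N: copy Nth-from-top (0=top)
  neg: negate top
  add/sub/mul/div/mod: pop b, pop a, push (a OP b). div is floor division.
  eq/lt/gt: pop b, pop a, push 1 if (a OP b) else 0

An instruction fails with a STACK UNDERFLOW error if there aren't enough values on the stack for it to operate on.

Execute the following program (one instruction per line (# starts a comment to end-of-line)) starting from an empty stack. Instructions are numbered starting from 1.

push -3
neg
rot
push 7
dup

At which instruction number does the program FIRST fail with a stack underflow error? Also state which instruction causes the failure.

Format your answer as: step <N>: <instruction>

Step 1 ('push -3'): stack = [-3], depth = 1
Step 2 ('neg'): stack = [3], depth = 1
Step 3 ('rot'): needs 3 value(s) but depth is 1 — STACK UNDERFLOW

Answer: step 3: rot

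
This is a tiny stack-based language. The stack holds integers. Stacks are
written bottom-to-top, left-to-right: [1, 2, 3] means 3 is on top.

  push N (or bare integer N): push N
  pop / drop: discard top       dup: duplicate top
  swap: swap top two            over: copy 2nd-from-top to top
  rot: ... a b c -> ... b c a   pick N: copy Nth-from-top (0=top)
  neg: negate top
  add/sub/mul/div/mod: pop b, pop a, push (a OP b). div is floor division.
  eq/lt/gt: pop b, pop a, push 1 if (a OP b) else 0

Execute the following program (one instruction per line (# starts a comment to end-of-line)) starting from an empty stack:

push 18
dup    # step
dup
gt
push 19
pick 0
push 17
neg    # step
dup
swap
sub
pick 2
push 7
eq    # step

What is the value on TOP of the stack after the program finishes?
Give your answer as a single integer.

After 'push 18': [18]
After 'dup': [18, 18]
After 'dup': [18, 18, 18]
After 'gt': [18, 0]
After 'push 19': [18, 0, 19]
After 'pick 0': [18, 0, 19, 19]
After 'push 17': [18, 0, 19, 19, 17]
After 'neg': [18, 0, 19, 19, -17]
After 'dup': [18, 0, 19, 19, -17, -17]
After 'swap': [18, 0, 19, 19, -17, -17]
After 'sub': [18, 0, 19, 19, 0]
After 'pick 2': [18, 0, 19, 19, 0, 19]
After 'push 7': [18, 0, 19, 19, 0, 19, 7]
After 'eq': [18, 0, 19, 19, 0, 0]

Answer: 0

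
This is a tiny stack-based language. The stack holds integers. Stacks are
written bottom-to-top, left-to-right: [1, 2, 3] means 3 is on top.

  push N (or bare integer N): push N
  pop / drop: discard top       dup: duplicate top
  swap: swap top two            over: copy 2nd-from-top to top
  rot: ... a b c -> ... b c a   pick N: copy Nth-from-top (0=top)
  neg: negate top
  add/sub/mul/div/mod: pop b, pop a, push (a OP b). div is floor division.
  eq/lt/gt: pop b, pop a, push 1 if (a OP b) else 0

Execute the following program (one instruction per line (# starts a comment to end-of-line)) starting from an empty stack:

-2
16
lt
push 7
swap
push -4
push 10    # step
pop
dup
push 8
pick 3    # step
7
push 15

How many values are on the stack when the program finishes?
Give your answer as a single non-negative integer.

Answer: 8

Derivation:
After 'push -2': stack = [-2] (depth 1)
After 'push 16': stack = [-2, 16] (depth 2)
After 'lt': stack = [1] (depth 1)
After 'push 7': stack = [1, 7] (depth 2)
After 'swap': stack = [7, 1] (depth 2)
After 'push -4': stack = [7, 1, -4] (depth 3)
After 'push 10': stack = [7, 1, -4, 10] (depth 4)
After 'pop': stack = [7, 1, -4] (depth 3)
After 'dup': stack = [7, 1, -4, -4] (depth 4)
After 'push 8': stack = [7, 1, -4, -4, 8] (depth 5)
After 'pick 3': stack = [7, 1, -4, -4, 8, 1] (depth 6)
After 'push 7': stack = [7, 1, -4, -4, 8, 1, 7] (depth 7)
After 'push 15': stack = [7, 1, -4, -4, 8, 1, 7, 15] (depth 8)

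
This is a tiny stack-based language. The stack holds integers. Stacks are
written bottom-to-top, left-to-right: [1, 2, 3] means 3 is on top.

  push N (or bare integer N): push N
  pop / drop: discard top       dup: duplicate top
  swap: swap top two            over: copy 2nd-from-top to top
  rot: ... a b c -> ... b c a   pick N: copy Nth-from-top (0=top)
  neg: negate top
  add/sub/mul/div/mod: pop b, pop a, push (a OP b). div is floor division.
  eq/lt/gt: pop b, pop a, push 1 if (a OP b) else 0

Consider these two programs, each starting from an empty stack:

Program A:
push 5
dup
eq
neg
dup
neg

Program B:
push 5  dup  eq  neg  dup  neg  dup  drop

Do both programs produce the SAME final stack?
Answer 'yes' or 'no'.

Answer: yes

Derivation:
Program A trace:
  After 'push 5': [5]
  After 'dup': [5, 5]
  After 'eq': [1]
  After 'neg': [-1]
  After 'dup': [-1, -1]
  After 'neg': [-1, 1]
Program A final stack: [-1, 1]

Program B trace:
  After 'push 5': [5]
  After 'dup': [5, 5]
  After 'eq': [1]
  After 'neg': [-1]
  After 'dup': [-1, -1]
  After 'neg': [-1, 1]
  After 'dup': [-1, 1, 1]
  After 'drop': [-1, 1]
Program B final stack: [-1, 1]
Same: yes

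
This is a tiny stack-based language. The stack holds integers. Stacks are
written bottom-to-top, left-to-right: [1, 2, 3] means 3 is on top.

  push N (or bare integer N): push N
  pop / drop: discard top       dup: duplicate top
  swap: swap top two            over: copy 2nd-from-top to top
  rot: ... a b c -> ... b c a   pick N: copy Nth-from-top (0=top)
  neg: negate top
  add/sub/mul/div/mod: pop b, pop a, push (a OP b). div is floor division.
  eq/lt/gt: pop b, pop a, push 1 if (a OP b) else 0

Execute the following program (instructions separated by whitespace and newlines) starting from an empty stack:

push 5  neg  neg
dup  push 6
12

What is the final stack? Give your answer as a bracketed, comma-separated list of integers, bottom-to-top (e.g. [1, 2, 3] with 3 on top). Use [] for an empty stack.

Answer: [5, 5, 6, 12]

Derivation:
After 'push 5': [5]
After 'neg': [-5]
After 'neg': [5]
After 'dup': [5, 5]
After 'push 6': [5, 5, 6]
After 'push 12': [5, 5, 6, 12]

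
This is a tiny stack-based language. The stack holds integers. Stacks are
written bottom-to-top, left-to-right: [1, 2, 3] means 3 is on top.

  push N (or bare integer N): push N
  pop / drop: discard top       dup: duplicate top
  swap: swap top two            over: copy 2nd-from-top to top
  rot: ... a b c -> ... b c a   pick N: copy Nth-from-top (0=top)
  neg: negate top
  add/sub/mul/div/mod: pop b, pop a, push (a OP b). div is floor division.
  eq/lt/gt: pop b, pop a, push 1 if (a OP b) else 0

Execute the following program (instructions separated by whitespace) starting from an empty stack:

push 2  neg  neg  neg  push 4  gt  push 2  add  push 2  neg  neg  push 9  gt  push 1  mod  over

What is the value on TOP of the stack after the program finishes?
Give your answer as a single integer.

Answer: 2

Derivation:
After 'push 2': [2]
After 'neg': [-2]
After 'neg': [2]
After 'neg': [-2]
After 'push 4': [-2, 4]
After 'gt': [0]
After 'push 2': [0, 2]
After 'add': [2]
After 'push 2': [2, 2]
After 'neg': [2, -2]
After 'neg': [2, 2]
After 'push 9': [2, 2, 9]
After 'gt': [2, 0]
After 'push 1': [2, 0, 1]
After 'mod': [2, 0]
After 'over': [2, 0, 2]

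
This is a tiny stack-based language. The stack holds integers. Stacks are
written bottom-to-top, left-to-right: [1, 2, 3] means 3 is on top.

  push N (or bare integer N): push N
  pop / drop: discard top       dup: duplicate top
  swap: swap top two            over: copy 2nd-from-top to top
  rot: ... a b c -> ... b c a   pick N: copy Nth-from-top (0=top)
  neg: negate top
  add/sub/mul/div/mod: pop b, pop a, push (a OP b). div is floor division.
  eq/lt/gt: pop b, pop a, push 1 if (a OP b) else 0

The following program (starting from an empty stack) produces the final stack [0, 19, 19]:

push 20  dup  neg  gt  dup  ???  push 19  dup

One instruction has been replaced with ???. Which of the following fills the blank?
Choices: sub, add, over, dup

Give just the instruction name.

Stack before ???: [1, 1]
Stack after ???:  [0]
Checking each choice:
  sub: MATCH
  add: produces [2, 19, 19]
  over: produces [1, 1, 1, 19, 19]
  dup: produces [1, 1, 1, 19, 19]


Answer: sub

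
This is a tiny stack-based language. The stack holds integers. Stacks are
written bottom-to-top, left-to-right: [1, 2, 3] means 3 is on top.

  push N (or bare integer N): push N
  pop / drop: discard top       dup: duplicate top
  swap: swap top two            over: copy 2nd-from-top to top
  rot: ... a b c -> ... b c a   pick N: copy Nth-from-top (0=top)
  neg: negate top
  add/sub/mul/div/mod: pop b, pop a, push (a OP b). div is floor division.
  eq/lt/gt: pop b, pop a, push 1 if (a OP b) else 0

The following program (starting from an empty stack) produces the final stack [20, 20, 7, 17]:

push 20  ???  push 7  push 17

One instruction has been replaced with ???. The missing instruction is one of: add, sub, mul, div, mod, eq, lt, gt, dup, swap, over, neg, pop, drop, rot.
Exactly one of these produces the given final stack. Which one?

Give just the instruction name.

Stack before ???: [20]
Stack after ???:  [20, 20]
The instruction that transforms [20] -> [20, 20] is: dup

Answer: dup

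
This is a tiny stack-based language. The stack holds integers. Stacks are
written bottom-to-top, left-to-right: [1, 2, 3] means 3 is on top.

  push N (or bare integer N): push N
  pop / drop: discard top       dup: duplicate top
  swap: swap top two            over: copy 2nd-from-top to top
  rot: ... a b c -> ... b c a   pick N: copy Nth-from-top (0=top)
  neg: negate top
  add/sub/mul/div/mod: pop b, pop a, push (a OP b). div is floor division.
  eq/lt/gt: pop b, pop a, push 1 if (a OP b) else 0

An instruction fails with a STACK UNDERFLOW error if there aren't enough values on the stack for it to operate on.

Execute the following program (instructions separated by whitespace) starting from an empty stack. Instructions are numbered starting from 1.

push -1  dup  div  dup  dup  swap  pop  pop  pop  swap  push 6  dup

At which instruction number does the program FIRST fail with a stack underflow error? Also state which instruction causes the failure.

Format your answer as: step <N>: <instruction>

Answer: step 10: swap

Derivation:
Step 1 ('push -1'): stack = [-1], depth = 1
Step 2 ('dup'): stack = [-1, -1], depth = 2
Step 3 ('div'): stack = [1], depth = 1
Step 4 ('dup'): stack = [1, 1], depth = 2
Step 5 ('dup'): stack = [1, 1, 1], depth = 3
Step 6 ('swap'): stack = [1, 1, 1], depth = 3
Step 7 ('pop'): stack = [1, 1], depth = 2
Step 8 ('pop'): stack = [1], depth = 1
Step 9 ('pop'): stack = [], depth = 0
Step 10 ('swap'): needs 2 value(s) but depth is 0 — STACK UNDERFLOW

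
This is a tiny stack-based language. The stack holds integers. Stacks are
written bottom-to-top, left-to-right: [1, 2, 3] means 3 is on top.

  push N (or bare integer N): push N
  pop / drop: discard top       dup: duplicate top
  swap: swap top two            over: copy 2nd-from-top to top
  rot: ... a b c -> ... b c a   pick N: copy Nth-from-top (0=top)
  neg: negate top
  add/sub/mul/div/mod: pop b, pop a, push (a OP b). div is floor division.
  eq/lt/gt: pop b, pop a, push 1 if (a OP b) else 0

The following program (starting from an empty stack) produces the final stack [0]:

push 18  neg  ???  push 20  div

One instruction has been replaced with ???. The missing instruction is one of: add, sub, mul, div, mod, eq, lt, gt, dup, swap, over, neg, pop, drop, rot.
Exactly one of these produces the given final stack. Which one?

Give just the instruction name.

Stack before ???: [-18]
Stack after ???:  [18]
The instruction that transforms [-18] -> [18] is: neg

Answer: neg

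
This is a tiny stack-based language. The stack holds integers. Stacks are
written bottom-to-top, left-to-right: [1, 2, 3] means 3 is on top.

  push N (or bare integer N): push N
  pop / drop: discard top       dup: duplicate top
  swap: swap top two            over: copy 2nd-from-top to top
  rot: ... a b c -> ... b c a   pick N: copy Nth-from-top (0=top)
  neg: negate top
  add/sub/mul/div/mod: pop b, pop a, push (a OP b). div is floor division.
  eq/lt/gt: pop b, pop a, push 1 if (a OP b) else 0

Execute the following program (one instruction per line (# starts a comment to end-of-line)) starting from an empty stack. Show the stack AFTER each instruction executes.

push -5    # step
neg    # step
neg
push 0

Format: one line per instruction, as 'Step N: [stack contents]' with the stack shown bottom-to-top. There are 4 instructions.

Step 1: [-5]
Step 2: [5]
Step 3: [-5]
Step 4: [-5, 0]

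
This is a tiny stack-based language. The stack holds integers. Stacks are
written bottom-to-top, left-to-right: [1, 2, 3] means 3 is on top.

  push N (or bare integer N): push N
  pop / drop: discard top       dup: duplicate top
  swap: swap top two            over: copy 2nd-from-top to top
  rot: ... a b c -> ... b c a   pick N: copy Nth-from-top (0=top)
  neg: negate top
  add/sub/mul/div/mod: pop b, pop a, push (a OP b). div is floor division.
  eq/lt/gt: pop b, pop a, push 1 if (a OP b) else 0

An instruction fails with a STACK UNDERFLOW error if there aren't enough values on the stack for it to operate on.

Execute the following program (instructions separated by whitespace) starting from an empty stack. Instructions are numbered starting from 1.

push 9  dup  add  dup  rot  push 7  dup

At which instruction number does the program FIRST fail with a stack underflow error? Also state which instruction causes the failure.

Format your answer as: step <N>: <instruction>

Step 1 ('push 9'): stack = [9], depth = 1
Step 2 ('dup'): stack = [9, 9], depth = 2
Step 3 ('add'): stack = [18], depth = 1
Step 4 ('dup'): stack = [18, 18], depth = 2
Step 5 ('rot'): needs 3 value(s) but depth is 2 — STACK UNDERFLOW

Answer: step 5: rot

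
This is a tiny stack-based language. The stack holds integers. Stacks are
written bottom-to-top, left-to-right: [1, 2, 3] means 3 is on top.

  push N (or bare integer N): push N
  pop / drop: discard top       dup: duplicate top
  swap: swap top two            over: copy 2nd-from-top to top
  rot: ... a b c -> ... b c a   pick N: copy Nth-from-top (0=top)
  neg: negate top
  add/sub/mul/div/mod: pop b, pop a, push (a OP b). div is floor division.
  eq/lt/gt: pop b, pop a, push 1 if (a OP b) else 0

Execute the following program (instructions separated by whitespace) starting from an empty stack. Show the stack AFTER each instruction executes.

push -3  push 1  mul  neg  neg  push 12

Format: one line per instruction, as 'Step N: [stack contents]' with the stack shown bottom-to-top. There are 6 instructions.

Step 1: [-3]
Step 2: [-3, 1]
Step 3: [-3]
Step 4: [3]
Step 5: [-3]
Step 6: [-3, 12]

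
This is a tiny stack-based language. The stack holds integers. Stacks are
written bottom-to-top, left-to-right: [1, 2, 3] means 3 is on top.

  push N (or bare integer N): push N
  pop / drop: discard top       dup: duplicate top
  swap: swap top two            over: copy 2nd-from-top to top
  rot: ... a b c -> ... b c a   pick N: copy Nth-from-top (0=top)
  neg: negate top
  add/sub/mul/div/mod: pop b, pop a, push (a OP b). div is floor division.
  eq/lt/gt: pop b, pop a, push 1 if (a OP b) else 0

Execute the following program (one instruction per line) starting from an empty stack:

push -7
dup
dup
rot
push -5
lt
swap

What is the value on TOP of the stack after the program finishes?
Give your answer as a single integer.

After 'push -7': [-7]
After 'dup': [-7, -7]
After 'dup': [-7, -7, -7]
After 'rot': [-7, -7, -7]
After 'push -5': [-7, -7, -7, -5]
After 'lt': [-7, -7, 1]
After 'swap': [-7, 1, -7]

Answer: -7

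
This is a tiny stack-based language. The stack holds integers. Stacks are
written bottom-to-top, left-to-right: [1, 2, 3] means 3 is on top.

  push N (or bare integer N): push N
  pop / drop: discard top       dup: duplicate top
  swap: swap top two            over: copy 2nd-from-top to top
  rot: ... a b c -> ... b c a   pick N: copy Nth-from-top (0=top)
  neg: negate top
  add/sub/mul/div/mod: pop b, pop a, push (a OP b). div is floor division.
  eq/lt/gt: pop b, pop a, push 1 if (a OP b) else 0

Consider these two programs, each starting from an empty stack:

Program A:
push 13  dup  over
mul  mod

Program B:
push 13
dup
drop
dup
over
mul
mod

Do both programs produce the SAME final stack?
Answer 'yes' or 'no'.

Answer: yes

Derivation:
Program A trace:
  After 'push 13': [13]
  After 'dup': [13, 13]
  After 'over': [13, 13, 13]
  After 'mul': [13, 169]
  After 'mod': [13]
Program A final stack: [13]

Program B trace:
  After 'push 13': [13]
  After 'dup': [13, 13]
  After 'drop': [13]
  After 'dup': [13, 13]
  After 'over': [13, 13, 13]
  After 'mul': [13, 169]
  After 'mod': [13]
Program B final stack: [13]
Same: yes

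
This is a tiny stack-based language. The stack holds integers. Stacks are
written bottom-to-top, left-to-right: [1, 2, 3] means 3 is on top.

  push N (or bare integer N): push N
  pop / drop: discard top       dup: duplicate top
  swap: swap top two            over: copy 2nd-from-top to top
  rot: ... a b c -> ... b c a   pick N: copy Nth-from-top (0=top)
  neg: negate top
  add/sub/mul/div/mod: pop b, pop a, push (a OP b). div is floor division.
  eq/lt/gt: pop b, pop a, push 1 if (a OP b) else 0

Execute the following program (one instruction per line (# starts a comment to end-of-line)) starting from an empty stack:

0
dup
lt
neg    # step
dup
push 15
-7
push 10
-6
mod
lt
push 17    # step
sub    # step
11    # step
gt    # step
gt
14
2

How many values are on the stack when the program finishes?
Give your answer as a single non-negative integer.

After 'push 0': stack = [0] (depth 1)
After 'dup': stack = [0, 0] (depth 2)
After 'lt': stack = [0] (depth 1)
After 'neg': stack = [0] (depth 1)
After 'dup': stack = [0, 0] (depth 2)
After 'push 15': stack = [0, 0, 15] (depth 3)
After 'push -7': stack = [0, 0, 15, -7] (depth 4)
After 'push 10': stack = [0, 0, 15, -7, 10] (depth 5)
After 'push -6': stack = [0, 0, 15, -7, 10, -6] (depth 6)
After 'mod': stack = [0, 0, 15, -7, -2] (depth 5)
After 'lt': stack = [0, 0, 15, 1] (depth 4)
After 'push 17': stack = [0, 0, 15, 1, 17] (depth 5)
After 'sub': stack = [0, 0, 15, -16] (depth 4)
After 'push 11': stack = [0, 0, 15, -16, 11] (depth 5)
After 'gt': stack = [0, 0, 15, 0] (depth 4)
After 'gt': stack = [0, 0, 1] (depth 3)
After 'push 14': stack = [0, 0, 1, 14] (depth 4)
After 'push 2': stack = [0, 0, 1, 14, 2] (depth 5)

Answer: 5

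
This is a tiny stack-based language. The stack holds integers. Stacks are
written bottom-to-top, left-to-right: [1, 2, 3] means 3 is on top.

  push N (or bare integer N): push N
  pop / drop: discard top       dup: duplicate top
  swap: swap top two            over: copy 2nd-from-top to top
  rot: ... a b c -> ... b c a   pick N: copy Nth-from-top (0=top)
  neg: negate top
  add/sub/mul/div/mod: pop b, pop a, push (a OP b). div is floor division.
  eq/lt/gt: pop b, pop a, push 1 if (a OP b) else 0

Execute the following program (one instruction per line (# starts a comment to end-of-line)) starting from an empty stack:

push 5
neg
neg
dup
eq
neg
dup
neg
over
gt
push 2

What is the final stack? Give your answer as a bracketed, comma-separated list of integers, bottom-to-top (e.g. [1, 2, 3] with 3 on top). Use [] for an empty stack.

After 'push 5': [5]
After 'neg': [-5]
After 'neg': [5]
After 'dup': [5, 5]
After 'eq': [1]
After 'neg': [-1]
After 'dup': [-1, -1]
After 'neg': [-1, 1]
After 'over': [-1, 1, -1]
After 'gt': [-1, 1]
After 'push 2': [-1, 1, 2]

Answer: [-1, 1, 2]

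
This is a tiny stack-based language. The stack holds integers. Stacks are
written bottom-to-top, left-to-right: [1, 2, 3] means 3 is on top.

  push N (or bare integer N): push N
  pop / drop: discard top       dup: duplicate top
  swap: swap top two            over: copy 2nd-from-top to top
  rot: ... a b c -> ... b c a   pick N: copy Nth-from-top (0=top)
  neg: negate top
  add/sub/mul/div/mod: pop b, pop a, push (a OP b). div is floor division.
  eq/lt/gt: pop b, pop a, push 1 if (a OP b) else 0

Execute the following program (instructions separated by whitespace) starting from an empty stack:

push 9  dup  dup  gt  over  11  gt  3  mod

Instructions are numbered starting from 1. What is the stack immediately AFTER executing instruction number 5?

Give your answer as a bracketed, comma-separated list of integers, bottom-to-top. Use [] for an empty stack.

Step 1 ('push 9'): [9]
Step 2 ('dup'): [9, 9]
Step 3 ('dup'): [9, 9, 9]
Step 4 ('gt'): [9, 0]
Step 5 ('over'): [9, 0, 9]

Answer: [9, 0, 9]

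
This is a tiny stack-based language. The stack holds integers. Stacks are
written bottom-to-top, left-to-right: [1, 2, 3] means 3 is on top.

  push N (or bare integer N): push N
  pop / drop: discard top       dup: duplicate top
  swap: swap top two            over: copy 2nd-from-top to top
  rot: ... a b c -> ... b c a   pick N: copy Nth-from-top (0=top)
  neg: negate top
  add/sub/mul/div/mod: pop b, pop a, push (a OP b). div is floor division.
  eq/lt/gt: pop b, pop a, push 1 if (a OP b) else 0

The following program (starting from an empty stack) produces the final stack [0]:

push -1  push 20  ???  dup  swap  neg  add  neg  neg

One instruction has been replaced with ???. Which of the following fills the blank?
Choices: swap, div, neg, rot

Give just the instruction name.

Stack before ???: [-1, 20]
Stack after ???:  [-1]
Checking each choice:
  swap: produces [20, 0]
  div: MATCH
  neg: produces [-1, 0]
  rot: stack underflow (need 3, have 2)


Answer: div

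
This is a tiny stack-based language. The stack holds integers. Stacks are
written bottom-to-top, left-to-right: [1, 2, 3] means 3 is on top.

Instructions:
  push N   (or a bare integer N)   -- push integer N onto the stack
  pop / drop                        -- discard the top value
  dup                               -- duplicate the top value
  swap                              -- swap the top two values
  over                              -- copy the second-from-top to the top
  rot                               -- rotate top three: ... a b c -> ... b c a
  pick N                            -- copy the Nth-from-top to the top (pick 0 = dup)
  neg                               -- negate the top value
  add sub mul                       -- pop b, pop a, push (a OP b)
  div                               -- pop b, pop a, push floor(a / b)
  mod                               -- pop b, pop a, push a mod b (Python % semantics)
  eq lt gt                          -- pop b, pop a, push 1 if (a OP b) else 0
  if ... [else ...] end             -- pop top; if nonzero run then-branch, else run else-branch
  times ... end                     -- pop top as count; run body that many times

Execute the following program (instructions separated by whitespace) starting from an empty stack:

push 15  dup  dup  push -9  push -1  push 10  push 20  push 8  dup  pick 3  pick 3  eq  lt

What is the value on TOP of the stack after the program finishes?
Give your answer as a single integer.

After 'push 15': [15]
After 'dup': [15, 15]
After 'dup': [15, 15, 15]
After 'push -9': [15, 15, 15, -9]
After 'push -1': [15, 15, 15, -9, -1]
After 'push 10': [15, 15, 15, -9, -1, 10]
After 'push 20': [15, 15, 15, -9, -1, 10, 20]
After 'push 8': [15, 15, 15, -9, -1, 10, 20, 8]
After 'dup': [15, 15, 15, -9, -1, 10, 20, 8, 8]
After 'pick 3': [15, 15, 15, -9, -1, 10, 20, 8, 8, 10]
After 'pick 3': [15, 15, 15, -9, -1, 10, 20, 8, 8, 10, 20]
After 'eq': [15, 15, 15, -9, -1, 10, 20, 8, 8, 0]
After 'lt': [15, 15, 15, -9, -1, 10, 20, 8, 0]

Answer: 0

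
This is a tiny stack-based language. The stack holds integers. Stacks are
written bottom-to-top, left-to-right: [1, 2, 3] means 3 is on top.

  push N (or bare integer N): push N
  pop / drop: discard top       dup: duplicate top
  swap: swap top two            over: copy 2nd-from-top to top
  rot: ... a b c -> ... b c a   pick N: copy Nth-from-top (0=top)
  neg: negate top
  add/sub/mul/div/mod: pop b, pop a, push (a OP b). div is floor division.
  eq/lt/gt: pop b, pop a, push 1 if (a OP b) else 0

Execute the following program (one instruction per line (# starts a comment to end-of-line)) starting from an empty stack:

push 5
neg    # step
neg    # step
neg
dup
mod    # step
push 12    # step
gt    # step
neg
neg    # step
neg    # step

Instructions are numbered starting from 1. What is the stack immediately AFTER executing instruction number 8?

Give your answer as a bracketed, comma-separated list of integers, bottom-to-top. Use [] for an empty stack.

Step 1 ('push 5'): [5]
Step 2 ('neg'): [-5]
Step 3 ('neg'): [5]
Step 4 ('neg'): [-5]
Step 5 ('dup'): [-5, -5]
Step 6 ('mod'): [0]
Step 7 ('push 12'): [0, 12]
Step 8 ('gt'): [0]

Answer: [0]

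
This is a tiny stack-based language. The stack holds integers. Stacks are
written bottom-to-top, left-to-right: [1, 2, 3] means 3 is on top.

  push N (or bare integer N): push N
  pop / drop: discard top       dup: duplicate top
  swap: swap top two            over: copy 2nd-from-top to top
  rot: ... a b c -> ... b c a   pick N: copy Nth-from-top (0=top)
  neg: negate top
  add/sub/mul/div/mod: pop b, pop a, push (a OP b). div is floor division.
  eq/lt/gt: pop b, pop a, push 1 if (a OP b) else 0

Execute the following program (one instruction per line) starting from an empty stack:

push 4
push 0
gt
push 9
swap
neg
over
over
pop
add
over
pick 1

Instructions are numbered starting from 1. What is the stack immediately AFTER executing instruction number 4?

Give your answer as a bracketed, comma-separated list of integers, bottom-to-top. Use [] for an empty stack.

Answer: [1, 9]

Derivation:
Step 1 ('push 4'): [4]
Step 2 ('push 0'): [4, 0]
Step 3 ('gt'): [1]
Step 4 ('push 9'): [1, 9]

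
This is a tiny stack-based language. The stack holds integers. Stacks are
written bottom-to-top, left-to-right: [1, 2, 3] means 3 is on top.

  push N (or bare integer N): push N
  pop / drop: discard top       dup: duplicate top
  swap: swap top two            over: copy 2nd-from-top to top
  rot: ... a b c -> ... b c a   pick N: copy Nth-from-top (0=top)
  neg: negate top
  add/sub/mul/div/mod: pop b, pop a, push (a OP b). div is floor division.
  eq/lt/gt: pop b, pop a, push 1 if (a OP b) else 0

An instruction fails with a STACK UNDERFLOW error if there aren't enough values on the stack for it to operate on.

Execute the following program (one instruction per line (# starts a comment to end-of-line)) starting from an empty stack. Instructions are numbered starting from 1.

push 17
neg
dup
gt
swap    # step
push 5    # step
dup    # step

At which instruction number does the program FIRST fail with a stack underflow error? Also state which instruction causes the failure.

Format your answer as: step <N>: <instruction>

Answer: step 5: swap

Derivation:
Step 1 ('push 17'): stack = [17], depth = 1
Step 2 ('neg'): stack = [-17], depth = 1
Step 3 ('dup'): stack = [-17, -17], depth = 2
Step 4 ('gt'): stack = [0], depth = 1
Step 5 ('swap'): needs 2 value(s) but depth is 1 — STACK UNDERFLOW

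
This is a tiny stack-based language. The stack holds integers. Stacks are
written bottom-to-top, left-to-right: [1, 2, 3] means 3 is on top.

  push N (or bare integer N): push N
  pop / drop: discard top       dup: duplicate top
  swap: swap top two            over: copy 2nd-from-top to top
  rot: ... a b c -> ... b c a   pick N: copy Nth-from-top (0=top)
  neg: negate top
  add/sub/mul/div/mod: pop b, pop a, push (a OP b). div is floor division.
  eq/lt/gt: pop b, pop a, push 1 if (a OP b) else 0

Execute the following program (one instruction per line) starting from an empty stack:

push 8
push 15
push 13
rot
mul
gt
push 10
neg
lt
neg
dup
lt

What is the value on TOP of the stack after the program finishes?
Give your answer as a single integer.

Answer: 0

Derivation:
After 'push 8': [8]
After 'push 15': [8, 15]
After 'push 13': [8, 15, 13]
After 'rot': [15, 13, 8]
After 'mul': [15, 104]
After 'gt': [0]
After 'push 10': [0, 10]
After 'neg': [0, -10]
After 'lt': [0]
After 'neg': [0]
After 'dup': [0, 0]
After 'lt': [0]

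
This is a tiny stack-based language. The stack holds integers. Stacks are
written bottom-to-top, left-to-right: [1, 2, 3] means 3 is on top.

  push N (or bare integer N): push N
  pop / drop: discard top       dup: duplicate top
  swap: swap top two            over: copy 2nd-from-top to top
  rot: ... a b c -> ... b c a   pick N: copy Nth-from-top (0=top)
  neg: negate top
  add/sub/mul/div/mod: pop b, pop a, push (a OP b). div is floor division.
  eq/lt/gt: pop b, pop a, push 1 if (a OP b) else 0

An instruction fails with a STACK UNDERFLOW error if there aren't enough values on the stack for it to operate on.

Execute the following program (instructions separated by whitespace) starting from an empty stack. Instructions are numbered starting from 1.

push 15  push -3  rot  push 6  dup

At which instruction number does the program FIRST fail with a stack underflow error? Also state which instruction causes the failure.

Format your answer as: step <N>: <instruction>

Step 1 ('push 15'): stack = [15], depth = 1
Step 2 ('push -3'): stack = [15, -3], depth = 2
Step 3 ('rot'): needs 3 value(s) but depth is 2 — STACK UNDERFLOW

Answer: step 3: rot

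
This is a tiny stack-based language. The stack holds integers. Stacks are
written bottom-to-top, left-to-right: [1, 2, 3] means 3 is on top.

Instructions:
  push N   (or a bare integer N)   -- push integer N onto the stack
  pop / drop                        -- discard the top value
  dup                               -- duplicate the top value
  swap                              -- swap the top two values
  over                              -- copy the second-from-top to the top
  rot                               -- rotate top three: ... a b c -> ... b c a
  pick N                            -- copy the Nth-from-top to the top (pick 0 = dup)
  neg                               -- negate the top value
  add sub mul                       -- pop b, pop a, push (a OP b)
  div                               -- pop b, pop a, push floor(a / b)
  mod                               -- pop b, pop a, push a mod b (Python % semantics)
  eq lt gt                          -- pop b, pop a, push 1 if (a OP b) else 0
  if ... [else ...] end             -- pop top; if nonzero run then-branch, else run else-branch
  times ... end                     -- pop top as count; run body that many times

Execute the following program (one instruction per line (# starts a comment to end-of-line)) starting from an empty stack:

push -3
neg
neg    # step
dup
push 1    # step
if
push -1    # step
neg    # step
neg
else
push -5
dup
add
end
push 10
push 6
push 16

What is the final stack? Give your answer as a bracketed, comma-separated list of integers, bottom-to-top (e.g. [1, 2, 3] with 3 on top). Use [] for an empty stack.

After 'push -3': [-3]
After 'neg': [3]
After 'neg': [-3]
After 'dup': [-3, -3]
After 'push 1': [-3, -3, 1]
After 'if': [-3, -3]
After 'push -1': [-3, -3, -1]
After 'neg': [-3, -3, 1]
After 'neg': [-3, -3, -1]
After 'push 10': [-3, -3, -1, 10]
After 'push 6': [-3, -3, -1, 10, 6]
After 'push 16': [-3, -3, -1, 10, 6, 16]

Answer: [-3, -3, -1, 10, 6, 16]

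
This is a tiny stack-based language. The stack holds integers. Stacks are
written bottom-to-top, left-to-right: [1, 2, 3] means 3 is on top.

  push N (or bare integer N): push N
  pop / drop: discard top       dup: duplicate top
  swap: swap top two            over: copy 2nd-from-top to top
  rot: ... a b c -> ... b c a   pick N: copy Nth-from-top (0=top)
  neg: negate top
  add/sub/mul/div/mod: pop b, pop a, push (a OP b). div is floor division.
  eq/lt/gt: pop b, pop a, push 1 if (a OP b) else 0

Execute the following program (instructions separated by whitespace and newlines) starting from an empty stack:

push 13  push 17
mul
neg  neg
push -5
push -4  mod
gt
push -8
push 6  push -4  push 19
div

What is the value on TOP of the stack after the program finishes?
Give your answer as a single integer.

After 'push 13': [13]
After 'push 17': [13, 17]
After 'mul': [221]
After 'neg': [-221]
After 'neg': [221]
After 'push -5': [221, -5]
After 'push -4': [221, -5, -4]
After 'mod': [221, -1]
After 'gt': [1]
After 'push -8': [1, -8]
After 'push 6': [1, -8, 6]
After 'push -4': [1, -8, 6, -4]
After 'push 19': [1, -8, 6, -4, 19]
After 'div': [1, -8, 6, -1]

Answer: -1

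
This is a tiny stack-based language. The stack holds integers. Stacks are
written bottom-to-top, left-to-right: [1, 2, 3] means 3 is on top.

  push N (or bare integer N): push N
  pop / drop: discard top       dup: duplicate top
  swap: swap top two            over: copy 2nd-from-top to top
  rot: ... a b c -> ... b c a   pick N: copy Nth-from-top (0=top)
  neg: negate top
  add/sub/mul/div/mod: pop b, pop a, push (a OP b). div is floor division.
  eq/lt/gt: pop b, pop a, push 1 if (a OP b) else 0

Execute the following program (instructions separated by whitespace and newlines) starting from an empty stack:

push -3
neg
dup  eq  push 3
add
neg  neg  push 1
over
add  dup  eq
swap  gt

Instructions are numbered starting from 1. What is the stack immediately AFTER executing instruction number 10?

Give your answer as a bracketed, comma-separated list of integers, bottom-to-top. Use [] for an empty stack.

Step 1 ('push -3'): [-3]
Step 2 ('neg'): [3]
Step 3 ('dup'): [3, 3]
Step 4 ('eq'): [1]
Step 5 ('push 3'): [1, 3]
Step 6 ('add'): [4]
Step 7 ('neg'): [-4]
Step 8 ('neg'): [4]
Step 9 ('push 1'): [4, 1]
Step 10 ('over'): [4, 1, 4]

Answer: [4, 1, 4]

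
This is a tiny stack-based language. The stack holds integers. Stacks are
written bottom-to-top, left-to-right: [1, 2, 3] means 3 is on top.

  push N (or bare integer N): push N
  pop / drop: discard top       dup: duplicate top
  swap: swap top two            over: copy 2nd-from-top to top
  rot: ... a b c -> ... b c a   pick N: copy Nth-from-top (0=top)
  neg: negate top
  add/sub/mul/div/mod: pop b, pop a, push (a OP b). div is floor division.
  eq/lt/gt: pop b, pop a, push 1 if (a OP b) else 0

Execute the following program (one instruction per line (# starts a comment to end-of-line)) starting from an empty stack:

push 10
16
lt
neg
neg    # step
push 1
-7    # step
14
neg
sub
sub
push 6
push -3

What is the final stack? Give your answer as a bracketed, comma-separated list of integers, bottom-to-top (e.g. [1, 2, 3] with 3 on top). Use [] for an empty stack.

After 'push 10': [10]
After 'push 16': [10, 16]
After 'lt': [1]
After 'neg': [-1]
After 'neg': [1]
After 'push 1': [1, 1]
After 'push -7': [1, 1, -7]
After 'push 14': [1, 1, -7, 14]
After 'neg': [1, 1, -7, -14]
After 'sub': [1, 1, 7]
After 'sub': [1, -6]
After 'push 6': [1, -6, 6]
After 'push -3': [1, -6, 6, -3]

Answer: [1, -6, 6, -3]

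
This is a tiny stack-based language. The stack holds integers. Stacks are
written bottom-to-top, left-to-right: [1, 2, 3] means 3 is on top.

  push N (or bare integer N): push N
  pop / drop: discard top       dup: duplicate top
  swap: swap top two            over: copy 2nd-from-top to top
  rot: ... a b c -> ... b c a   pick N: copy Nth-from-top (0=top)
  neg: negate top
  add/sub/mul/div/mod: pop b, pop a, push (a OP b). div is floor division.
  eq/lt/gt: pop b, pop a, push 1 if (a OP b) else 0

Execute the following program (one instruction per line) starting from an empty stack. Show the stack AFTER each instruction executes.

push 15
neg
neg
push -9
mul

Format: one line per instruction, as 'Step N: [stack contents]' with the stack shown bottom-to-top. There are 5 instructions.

Step 1: [15]
Step 2: [-15]
Step 3: [15]
Step 4: [15, -9]
Step 5: [-135]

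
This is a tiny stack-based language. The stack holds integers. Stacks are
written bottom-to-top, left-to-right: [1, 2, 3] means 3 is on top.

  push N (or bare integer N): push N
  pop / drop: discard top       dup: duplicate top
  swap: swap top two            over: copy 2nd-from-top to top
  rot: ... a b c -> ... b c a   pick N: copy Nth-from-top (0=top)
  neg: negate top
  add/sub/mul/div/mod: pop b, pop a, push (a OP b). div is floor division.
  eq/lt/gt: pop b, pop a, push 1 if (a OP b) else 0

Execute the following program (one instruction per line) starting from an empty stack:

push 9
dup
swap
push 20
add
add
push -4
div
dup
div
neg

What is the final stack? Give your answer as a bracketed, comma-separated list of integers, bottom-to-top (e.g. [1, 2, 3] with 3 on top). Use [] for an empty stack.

Answer: [-1]

Derivation:
After 'push 9': [9]
After 'dup': [9, 9]
After 'swap': [9, 9]
After 'push 20': [9, 9, 20]
After 'add': [9, 29]
After 'add': [38]
After 'push -4': [38, -4]
After 'div': [-10]
After 'dup': [-10, -10]
After 'div': [1]
After 'neg': [-1]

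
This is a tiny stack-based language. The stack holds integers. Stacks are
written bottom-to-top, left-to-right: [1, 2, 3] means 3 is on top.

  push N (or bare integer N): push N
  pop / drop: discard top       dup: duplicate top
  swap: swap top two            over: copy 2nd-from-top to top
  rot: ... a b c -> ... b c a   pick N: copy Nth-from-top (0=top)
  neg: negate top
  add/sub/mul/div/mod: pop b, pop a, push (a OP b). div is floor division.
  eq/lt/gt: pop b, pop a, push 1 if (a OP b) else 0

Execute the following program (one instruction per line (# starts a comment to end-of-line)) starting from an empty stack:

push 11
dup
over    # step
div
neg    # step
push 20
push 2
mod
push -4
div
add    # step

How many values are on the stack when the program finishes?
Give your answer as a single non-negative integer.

Answer: 2

Derivation:
After 'push 11': stack = [11] (depth 1)
After 'dup': stack = [11, 11] (depth 2)
After 'over': stack = [11, 11, 11] (depth 3)
After 'div': stack = [11, 1] (depth 2)
After 'neg': stack = [11, -1] (depth 2)
After 'push 20': stack = [11, -1, 20] (depth 3)
After 'push 2': stack = [11, -1, 20, 2] (depth 4)
After 'mod': stack = [11, -1, 0] (depth 3)
After 'push -4': stack = [11, -1, 0, -4] (depth 4)
After 'div': stack = [11, -1, 0] (depth 3)
After 'add': stack = [11, -1] (depth 2)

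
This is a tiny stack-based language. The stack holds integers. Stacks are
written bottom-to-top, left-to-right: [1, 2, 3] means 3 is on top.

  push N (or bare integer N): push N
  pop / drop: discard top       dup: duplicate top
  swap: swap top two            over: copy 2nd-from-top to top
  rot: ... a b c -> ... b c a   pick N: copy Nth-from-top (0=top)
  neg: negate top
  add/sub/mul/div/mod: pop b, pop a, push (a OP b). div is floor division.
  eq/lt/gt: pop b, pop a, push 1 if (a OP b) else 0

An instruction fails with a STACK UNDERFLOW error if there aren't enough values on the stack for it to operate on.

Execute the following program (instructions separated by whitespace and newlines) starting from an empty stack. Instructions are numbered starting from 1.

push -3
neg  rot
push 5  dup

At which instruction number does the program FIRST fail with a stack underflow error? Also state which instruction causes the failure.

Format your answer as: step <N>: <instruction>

Answer: step 3: rot

Derivation:
Step 1 ('push -3'): stack = [-3], depth = 1
Step 2 ('neg'): stack = [3], depth = 1
Step 3 ('rot'): needs 3 value(s) but depth is 1 — STACK UNDERFLOW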